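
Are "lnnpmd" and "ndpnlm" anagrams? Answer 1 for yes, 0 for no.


Strings: "lnnpmd", "ndpnlm"
Sorted first:  dlmnnp
Sorted second: dlmnnp
Sorted forms match => anagrams

1


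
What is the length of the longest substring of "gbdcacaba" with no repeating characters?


Input: "gbdcacaba"
Sliding window (track last position of each char):
  Position 0 ('g'): window [0,0] length 1 -- new best
  Position 1 ('b'): window [0,1] length 2 -- new best
  Position 2 ('d'): window [0,2] length 3 -- new best
  Position 3 ('c'): window [0,3] length 4 -- new best
  Position 4 ('a'): window [0,4] length 5 -- new best
  Position 5 ('c'): repeat (last at 3), move window start to 4
  Position 5 ('c'): window [4,5] length 2
  Position 6 ('a'): repeat (last at 4), move window start to 5
  Position 6 ('a'): window [5,6] length 2
  Position 7 ('b'): window [5,7] length 3
  Position 8 ('a'): repeat (last at 6), move window start to 7
  Position 8 ('a'): window [7,8] length 2
Longest substring with no repeats: "gbdca" with length 5

5


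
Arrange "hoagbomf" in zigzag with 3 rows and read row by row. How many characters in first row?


Zigzag "hoagbomf" into 3 rows:
Placing characters:
  'h' => row 0
  'o' => row 1
  'a' => row 2
  'g' => row 1
  'b' => row 0
  'o' => row 1
  'm' => row 2
  'f' => row 1
Rows:
  Row 0: "hb"
  Row 1: "ogof"
  Row 2: "am"
First row length: 2

2


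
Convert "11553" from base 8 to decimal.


Input: "11553" in base 8
Positional expansion:
  Digit '1' (value 1) x 8^4 = 4096
  Digit '1' (value 1) x 8^3 = 512
  Digit '5' (value 5) x 8^2 = 320
  Digit '5' (value 5) x 8^1 = 40
  Digit '3' (value 3) x 8^0 = 3
Sum = 4971

4971


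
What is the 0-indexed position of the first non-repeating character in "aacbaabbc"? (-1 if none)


Input: aacbaabbc
Character frequencies:
  'a': 4
  'b': 3
  'c': 2
Scanning left to right for freq == 1:
  Position 0 ('a'): freq=4, skip
  Position 1 ('a'): freq=4, skip
  Position 2 ('c'): freq=2, skip
  Position 3 ('b'): freq=3, skip
  Position 4 ('a'): freq=4, skip
  Position 5 ('a'): freq=4, skip
  Position 6 ('b'): freq=3, skip
  Position 7 ('b'): freq=3, skip
  Position 8 ('c'): freq=2, skip
  No unique character found => answer = -1

-1


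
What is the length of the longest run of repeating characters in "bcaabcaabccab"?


Input: "bcaabcaabccab"
Scanning for longest run:
  Position 1 ('c'): new char, reset run to 1
  Position 2 ('a'): new char, reset run to 1
  Position 3 ('a'): continues run of 'a', length=2
  Position 4 ('b'): new char, reset run to 1
  Position 5 ('c'): new char, reset run to 1
  Position 6 ('a'): new char, reset run to 1
  Position 7 ('a'): continues run of 'a', length=2
  Position 8 ('b'): new char, reset run to 1
  Position 9 ('c'): new char, reset run to 1
  Position 10 ('c'): continues run of 'c', length=2
  Position 11 ('a'): new char, reset run to 1
  Position 12 ('b'): new char, reset run to 1
Longest run: 'a' with length 2

2


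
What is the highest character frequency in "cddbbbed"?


Input: cddbbbed
Character counts:
  'b': 3
  'c': 1
  'd': 3
  'e': 1
Maximum frequency: 3

3


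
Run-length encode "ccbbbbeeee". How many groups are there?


Input: ccbbbbeeee
Scanning for consecutive runs:
  Group 1: 'c' x 2 (positions 0-1)
  Group 2: 'b' x 4 (positions 2-5)
  Group 3: 'e' x 4 (positions 6-9)
Total groups: 3

3


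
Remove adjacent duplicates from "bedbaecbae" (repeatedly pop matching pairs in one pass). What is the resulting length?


Input: bedbaecbae
Stack-based adjacent duplicate removal:
  Read 'b': push. Stack: b
  Read 'e': push. Stack: be
  Read 'd': push. Stack: bed
  Read 'b': push. Stack: bedb
  Read 'a': push. Stack: bedba
  Read 'e': push. Stack: bedbae
  Read 'c': push. Stack: bedbaec
  Read 'b': push. Stack: bedbaecb
  Read 'a': push. Stack: bedbaecba
  Read 'e': push. Stack: bedbaecbae
Final stack: "bedbaecbae" (length 10)

10


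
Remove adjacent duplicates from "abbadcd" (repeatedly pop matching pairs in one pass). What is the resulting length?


Input: abbadcd
Stack-based adjacent duplicate removal:
  Read 'a': push. Stack: a
  Read 'b': push. Stack: ab
  Read 'b': matches stack top 'b' => pop. Stack: a
  Read 'a': matches stack top 'a' => pop. Stack: (empty)
  Read 'd': push. Stack: d
  Read 'c': push. Stack: dc
  Read 'd': push. Stack: dcd
Final stack: "dcd" (length 3)

3


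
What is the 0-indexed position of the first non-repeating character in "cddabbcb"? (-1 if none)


Input: cddabbcb
Character frequencies:
  'a': 1
  'b': 3
  'c': 2
  'd': 2
Scanning left to right for freq == 1:
  Position 0 ('c'): freq=2, skip
  Position 1 ('d'): freq=2, skip
  Position 2 ('d'): freq=2, skip
  Position 3 ('a'): unique! => answer = 3

3


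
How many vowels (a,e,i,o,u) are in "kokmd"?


Input: kokmd
Checking each character:
  'k' at position 0: consonant
  'o' at position 1: vowel (running total: 1)
  'k' at position 2: consonant
  'm' at position 3: consonant
  'd' at position 4: consonant
Total vowels: 1

1


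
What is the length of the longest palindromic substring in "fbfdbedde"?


Input: "fbfdbedde"
Checking substrings for palindromes:
  [5:9] "edde" (len 4) => palindrome
  [0:3] "fbf" (len 3) => palindrome
  [6:8] "dd" (len 2) => palindrome
Longest palindromic substring: "edde" with length 4

4


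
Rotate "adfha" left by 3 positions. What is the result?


Input: "adfha", rotate left by 3
First 3 characters: "adf"
Remaining characters: "ha"
Concatenate remaining + first: "ha" + "adf" = "haadf"

haadf


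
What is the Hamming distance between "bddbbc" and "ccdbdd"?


Comparing "bddbbc" and "ccdbdd" position by position:
  Position 0: 'b' vs 'c' => differ
  Position 1: 'd' vs 'c' => differ
  Position 2: 'd' vs 'd' => same
  Position 3: 'b' vs 'b' => same
  Position 4: 'b' vs 'd' => differ
  Position 5: 'c' vs 'd' => differ
Total differences (Hamming distance): 4

4


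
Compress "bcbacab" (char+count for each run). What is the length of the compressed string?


Input: bcbacab
Runs:
  'b' x 1 => "b1"
  'c' x 1 => "c1"
  'b' x 1 => "b1"
  'a' x 1 => "a1"
  'c' x 1 => "c1"
  'a' x 1 => "a1"
  'b' x 1 => "b1"
Compressed: "b1c1b1a1c1a1b1"
Compressed length: 14

14


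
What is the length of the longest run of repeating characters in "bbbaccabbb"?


Input: "bbbaccabbb"
Scanning for longest run:
  Position 1 ('b'): continues run of 'b', length=2
  Position 2 ('b'): continues run of 'b', length=3
  Position 3 ('a'): new char, reset run to 1
  Position 4 ('c'): new char, reset run to 1
  Position 5 ('c'): continues run of 'c', length=2
  Position 6 ('a'): new char, reset run to 1
  Position 7 ('b'): new char, reset run to 1
  Position 8 ('b'): continues run of 'b', length=2
  Position 9 ('b'): continues run of 'b', length=3
Longest run: 'b' with length 3

3


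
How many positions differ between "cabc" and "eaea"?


Comparing "cabc" and "eaea" position by position:
  Position 0: 'c' vs 'e' => DIFFER
  Position 1: 'a' vs 'a' => same
  Position 2: 'b' vs 'e' => DIFFER
  Position 3: 'c' vs 'a' => DIFFER
Positions that differ: 3

3


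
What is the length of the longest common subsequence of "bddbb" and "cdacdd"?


LCS of "bddbb" and "cdacdd"
DP table:
           c    d    a    c    d    d
      0    0    0    0    0    0    0
  b   0    0    0    0    0    0    0
  d   0    0    1    1    1    1    1
  d   0    0    1    1    1    2    2
  b   0    0    1    1    1    2    2
  b   0    0    1    1    1    2    2
LCS length = dp[5][6] = 2

2


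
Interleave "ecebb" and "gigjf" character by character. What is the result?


Interleaving "ecebb" and "gigjf":
  Position 0: 'e' from first, 'g' from second => "eg"
  Position 1: 'c' from first, 'i' from second => "ci"
  Position 2: 'e' from first, 'g' from second => "eg"
  Position 3: 'b' from first, 'j' from second => "bj"
  Position 4: 'b' from first, 'f' from second => "bf"
Result: egciegbjbf

egciegbjbf


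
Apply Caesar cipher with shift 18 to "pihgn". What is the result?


Caesar cipher: shift "pihgn" by 18
  'p' (pos 15) + 18 = pos 7 = 'h'
  'i' (pos 8) + 18 = pos 0 = 'a'
  'h' (pos 7) + 18 = pos 25 = 'z'
  'g' (pos 6) + 18 = pos 24 = 'y'
  'n' (pos 13) + 18 = pos 5 = 'f'
Result: hazyf

hazyf


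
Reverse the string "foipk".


Input: foipk
Reading characters right to left:
  Position 4: 'k'
  Position 3: 'p'
  Position 2: 'i'
  Position 1: 'o'
  Position 0: 'f'
Reversed: kpiof

kpiof


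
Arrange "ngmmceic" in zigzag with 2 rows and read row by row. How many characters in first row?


Zigzag "ngmmceic" into 2 rows:
Placing characters:
  'n' => row 0
  'g' => row 1
  'm' => row 0
  'm' => row 1
  'c' => row 0
  'e' => row 1
  'i' => row 0
  'c' => row 1
Rows:
  Row 0: "nmci"
  Row 1: "gmec"
First row length: 4

4


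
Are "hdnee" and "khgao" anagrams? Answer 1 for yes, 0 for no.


Strings: "hdnee", "khgao"
Sorted first:  deehn
Sorted second: aghko
Differ at position 0: 'd' vs 'a' => not anagrams

0


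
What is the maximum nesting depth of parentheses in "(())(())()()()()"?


Input: "(())(())()()()()"
Tracking depth:
  Position 0 '(': depth becomes 1
  Position 1 '(': depth becomes 2
  Position 2 ')': depth becomes 1
  Position 3 ')': depth becomes 0
  Position 4 '(': depth becomes 1
  Position 5 '(': depth becomes 2
  Position 6 ')': depth becomes 1
  Position 7 ')': depth becomes 0
  Position 8 '(': depth becomes 1
  Position 9 ')': depth becomes 0
  Position 10 '(': depth becomes 1
  Position 11 ')': depth becomes 0
  Position 12 '(': depth becomes 1
  Position 13 ')': depth becomes 0
  Position 14 '(': depth becomes 1
  Position 15 ')': depth becomes 0
Maximum depth reached: 2

2


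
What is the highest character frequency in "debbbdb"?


Input: debbbdb
Character counts:
  'b': 4
  'd': 2
  'e': 1
Maximum frequency: 4

4


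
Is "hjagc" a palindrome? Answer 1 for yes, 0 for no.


Input: hjagc
Reversed: cgajh
  Compare pos 0 ('h') with pos 4 ('c'): MISMATCH
  Compare pos 1 ('j') with pos 3 ('g'): MISMATCH
Result: not a palindrome

0


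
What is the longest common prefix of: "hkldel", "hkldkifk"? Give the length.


Words: hkldel, hkldkifk
  Position 0: all 'h' => match
  Position 1: all 'k' => match
  Position 2: all 'l' => match
  Position 3: all 'd' => match
  Position 4: ('e', 'k') => mismatch, stop
LCP = "hkld" (length 4)

4


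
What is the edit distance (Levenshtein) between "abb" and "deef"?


Computing edit distance: "abb" -> "deef"
DP table:
           d    e    e    f
      0    1    2    3    4
  a   1    1    2    3    4
  b   2    2    2    3    4
  b   3    3    3    3    4
Edit distance = dp[3][4] = 4

4


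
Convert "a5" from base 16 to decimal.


Input: "a5" in base 16
Positional expansion:
  Digit 'a' (value 10) x 16^1 = 160
  Digit '5' (value 5) x 16^0 = 5
Sum = 165

165


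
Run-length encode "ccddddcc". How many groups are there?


Input: ccddddcc
Scanning for consecutive runs:
  Group 1: 'c' x 2 (positions 0-1)
  Group 2: 'd' x 4 (positions 2-5)
  Group 3: 'c' x 2 (positions 6-7)
Total groups: 3

3


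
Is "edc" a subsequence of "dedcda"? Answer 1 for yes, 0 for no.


Check if "edc" is a subsequence of "dedcda"
Greedy scan:
  Position 0 ('d'): no match needed
  Position 1 ('e'): matches sub[0] = 'e'
  Position 2 ('d'): matches sub[1] = 'd'
  Position 3 ('c'): matches sub[2] = 'c'
  Position 4 ('d'): no match needed
  Position 5 ('a'): no match needed
All 3 characters matched => is a subsequence

1


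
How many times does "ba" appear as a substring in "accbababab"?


Searching for "ba" in "accbababab"
Scanning each position:
  Position 0: "ac" => no
  Position 1: "cc" => no
  Position 2: "cb" => no
  Position 3: "ba" => MATCH
  Position 4: "ab" => no
  Position 5: "ba" => MATCH
  Position 6: "ab" => no
  Position 7: "ba" => MATCH
  Position 8: "ab" => no
Total occurrences: 3

3


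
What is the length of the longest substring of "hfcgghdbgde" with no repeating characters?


Input: "hfcgghdbgde"
Sliding window (track last position of each char):
  Position 0 ('h'): window [0,0] length 1 -- new best
  Position 1 ('f'): window [0,1] length 2 -- new best
  Position 2 ('c'): window [0,2] length 3 -- new best
  Position 3 ('g'): window [0,3] length 4 -- new best
  Position 4 ('g'): repeat (last at 3), move window start to 4
  Position 4 ('g'): window [4,4] length 1
  Position 5 ('h'): window [4,5] length 2
  Position 6 ('d'): window [4,6] length 3
  Position 7 ('b'): window [4,7] length 4
  Position 8 ('g'): repeat (last at 4), move window start to 5
  Position 8 ('g'): window [5,8] length 4
  Position 9 ('d'): repeat (last at 6), move window start to 7
  Position 9 ('d'): window [7,9] length 3
  Position 10 ('e'): window [7,10] length 4
Longest substring with no repeats: "hfcg" with length 4

4


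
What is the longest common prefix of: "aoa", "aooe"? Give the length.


Words: aoa, aooe
  Position 0: all 'a' => match
  Position 1: all 'o' => match
  Position 2: ('a', 'o') => mismatch, stop
LCP = "ao" (length 2)

2


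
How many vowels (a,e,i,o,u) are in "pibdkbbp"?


Input: pibdkbbp
Checking each character:
  'p' at position 0: consonant
  'i' at position 1: vowel (running total: 1)
  'b' at position 2: consonant
  'd' at position 3: consonant
  'k' at position 4: consonant
  'b' at position 5: consonant
  'b' at position 6: consonant
  'p' at position 7: consonant
Total vowels: 1

1


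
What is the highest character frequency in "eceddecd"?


Input: eceddecd
Character counts:
  'c': 2
  'd': 3
  'e': 3
Maximum frequency: 3

3


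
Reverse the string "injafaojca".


Input: injafaojca
Reading characters right to left:
  Position 9: 'a'
  Position 8: 'c'
  Position 7: 'j'
  Position 6: 'o'
  Position 5: 'a'
  Position 4: 'f'
  Position 3: 'a'
  Position 2: 'j'
  Position 1: 'n'
  Position 0: 'i'
Reversed: acjoafajni

acjoafajni


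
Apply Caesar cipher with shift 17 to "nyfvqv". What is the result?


Caesar cipher: shift "nyfvqv" by 17
  'n' (pos 13) + 17 = pos 4 = 'e'
  'y' (pos 24) + 17 = pos 15 = 'p'
  'f' (pos 5) + 17 = pos 22 = 'w'
  'v' (pos 21) + 17 = pos 12 = 'm'
  'q' (pos 16) + 17 = pos 7 = 'h'
  'v' (pos 21) + 17 = pos 12 = 'm'
Result: epwmhm

epwmhm


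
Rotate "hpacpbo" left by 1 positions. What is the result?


Input: "hpacpbo", rotate left by 1
First 1 characters: "h"
Remaining characters: "pacpbo"
Concatenate remaining + first: "pacpbo" + "h" = "pacpboh"

pacpboh


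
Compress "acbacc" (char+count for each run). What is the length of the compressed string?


Input: acbacc
Runs:
  'a' x 1 => "a1"
  'c' x 1 => "c1"
  'b' x 1 => "b1"
  'a' x 1 => "a1"
  'c' x 2 => "c2"
Compressed: "a1c1b1a1c2"
Compressed length: 10

10


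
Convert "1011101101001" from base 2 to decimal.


Input: "1011101101001" in base 2
Positional expansion:
  Digit '1' (value 1) x 2^12 = 4096
  Digit '0' (value 0) x 2^11 = 0
  Digit '1' (value 1) x 2^10 = 1024
  Digit '1' (value 1) x 2^9 = 512
  Digit '1' (value 1) x 2^8 = 256
  Digit '0' (value 0) x 2^7 = 0
  Digit '1' (value 1) x 2^6 = 64
  Digit '1' (value 1) x 2^5 = 32
  Digit '0' (value 0) x 2^4 = 0
  Digit '1' (value 1) x 2^3 = 8
  Digit '0' (value 0) x 2^2 = 0
  Digit '0' (value 0) x 2^1 = 0
  Digit '1' (value 1) x 2^0 = 1
Sum = 5993

5993


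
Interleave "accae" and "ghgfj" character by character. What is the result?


Interleaving "accae" and "ghgfj":
  Position 0: 'a' from first, 'g' from second => "ag"
  Position 1: 'c' from first, 'h' from second => "ch"
  Position 2: 'c' from first, 'g' from second => "cg"
  Position 3: 'a' from first, 'f' from second => "af"
  Position 4: 'e' from first, 'j' from second => "ej"
Result: agchcgafej

agchcgafej


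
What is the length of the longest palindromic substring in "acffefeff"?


Input: "acffefeff"
Checking substrings for palindromes:
  [2:9] "ffefeff" (len 7) => palindrome
  [3:8] "fefef" (len 5) => palindrome
  [3:6] "fef" (len 3) => palindrome
  [4:7] "efe" (len 3) => palindrome
  [5:8] "fef" (len 3) => palindrome
  [2:4] "ff" (len 2) => palindrome
Longest palindromic substring: "ffefeff" with length 7

7


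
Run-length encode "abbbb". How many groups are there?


Input: abbbb
Scanning for consecutive runs:
  Group 1: 'a' x 1 (positions 0-0)
  Group 2: 'b' x 4 (positions 1-4)
Total groups: 2

2


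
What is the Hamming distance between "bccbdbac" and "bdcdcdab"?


Comparing "bccbdbac" and "bdcdcdab" position by position:
  Position 0: 'b' vs 'b' => same
  Position 1: 'c' vs 'd' => differ
  Position 2: 'c' vs 'c' => same
  Position 3: 'b' vs 'd' => differ
  Position 4: 'd' vs 'c' => differ
  Position 5: 'b' vs 'd' => differ
  Position 6: 'a' vs 'a' => same
  Position 7: 'c' vs 'b' => differ
Total differences (Hamming distance): 5

5


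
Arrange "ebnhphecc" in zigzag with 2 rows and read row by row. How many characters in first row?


Zigzag "ebnhphecc" into 2 rows:
Placing characters:
  'e' => row 0
  'b' => row 1
  'n' => row 0
  'h' => row 1
  'p' => row 0
  'h' => row 1
  'e' => row 0
  'c' => row 1
  'c' => row 0
Rows:
  Row 0: "enpec"
  Row 1: "bhhc"
First row length: 5

5


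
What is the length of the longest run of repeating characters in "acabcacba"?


Input: "acabcacba"
Scanning for longest run:
  Position 1 ('c'): new char, reset run to 1
  Position 2 ('a'): new char, reset run to 1
  Position 3 ('b'): new char, reset run to 1
  Position 4 ('c'): new char, reset run to 1
  Position 5 ('a'): new char, reset run to 1
  Position 6 ('c'): new char, reset run to 1
  Position 7 ('b'): new char, reset run to 1
  Position 8 ('a'): new char, reset run to 1
Longest run: 'a' with length 1

1


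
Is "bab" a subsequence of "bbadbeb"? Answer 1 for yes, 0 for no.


Check if "bab" is a subsequence of "bbadbeb"
Greedy scan:
  Position 0 ('b'): matches sub[0] = 'b'
  Position 1 ('b'): no match needed
  Position 2 ('a'): matches sub[1] = 'a'
  Position 3 ('d'): no match needed
  Position 4 ('b'): matches sub[2] = 'b'
  Position 5 ('e'): no match needed
  Position 6 ('b'): no match needed
All 3 characters matched => is a subsequence

1


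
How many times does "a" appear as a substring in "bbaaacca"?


Searching for "a" in "bbaaacca"
Scanning each position:
  Position 0: "b" => no
  Position 1: "b" => no
  Position 2: "a" => MATCH
  Position 3: "a" => MATCH
  Position 4: "a" => MATCH
  Position 5: "c" => no
  Position 6: "c" => no
  Position 7: "a" => MATCH
Total occurrences: 4

4


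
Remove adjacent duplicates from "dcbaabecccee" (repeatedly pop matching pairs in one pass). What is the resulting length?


Input: dcbaabecccee
Stack-based adjacent duplicate removal:
  Read 'd': push. Stack: d
  Read 'c': push. Stack: dc
  Read 'b': push. Stack: dcb
  Read 'a': push. Stack: dcba
  Read 'a': matches stack top 'a' => pop. Stack: dcb
  Read 'b': matches stack top 'b' => pop. Stack: dc
  Read 'e': push. Stack: dce
  Read 'c': push. Stack: dcec
  Read 'c': matches stack top 'c' => pop. Stack: dce
  Read 'c': push. Stack: dcec
  Read 'e': push. Stack: dcece
  Read 'e': matches stack top 'e' => pop. Stack: dcec
Final stack: "dcec" (length 4)

4


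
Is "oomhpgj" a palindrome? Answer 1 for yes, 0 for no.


Input: oomhpgj
Reversed: jgphmoo
  Compare pos 0 ('o') with pos 6 ('j'): MISMATCH
  Compare pos 1 ('o') with pos 5 ('g'): MISMATCH
  Compare pos 2 ('m') with pos 4 ('p'): MISMATCH
Result: not a palindrome

0


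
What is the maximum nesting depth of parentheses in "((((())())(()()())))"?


Input: "((((())())(()()())))"
Tracking depth:
  Position 0 '(': depth becomes 1
  Position 1 '(': depth becomes 2
  Position 2 '(': depth becomes 3
  Position 3 '(': depth becomes 4
  Position 4 '(': depth becomes 5
  Position 5 ')': depth becomes 4
  Position 6 ')': depth becomes 3
  Position 7 '(': depth becomes 4
  Position 8 ')': depth becomes 3
  Position 9 ')': depth becomes 2
  Position 10 '(': depth becomes 3
  Position 11 '(': depth becomes 4
  Position 12 ')': depth becomes 3
  Position 13 '(': depth becomes 4
  Position 14 ')': depth becomes 3
  Position 15 '(': depth becomes 4
  Position 16 ')': depth becomes 3
  Position 17 ')': depth becomes 2
  Position 18 ')': depth becomes 1
  Position 19 ')': depth becomes 0
Maximum depth reached: 5

5


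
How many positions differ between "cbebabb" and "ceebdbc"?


Comparing "cbebabb" and "ceebdbc" position by position:
  Position 0: 'c' vs 'c' => same
  Position 1: 'b' vs 'e' => DIFFER
  Position 2: 'e' vs 'e' => same
  Position 3: 'b' vs 'b' => same
  Position 4: 'a' vs 'd' => DIFFER
  Position 5: 'b' vs 'b' => same
  Position 6: 'b' vs 'c' => DIFFER
Positions that differ: 3

3


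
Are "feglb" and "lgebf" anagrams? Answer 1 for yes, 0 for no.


Strings: "feglb", "lgebf"
Sorted first:  befgl
Sorted second: befgl
Sorted forms match => anagrams

1


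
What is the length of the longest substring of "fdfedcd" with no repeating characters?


Input: "fdfedcd"
Sliding window (track last position of each char):
  Position 0 ('f'): window [0,0] length 1 -- new best
  Position 1 ('d'): window [0,1] length 2 -- new best
  Position 2 ('f'): repeat (last at 0), move window start to 1
  Position 2 ('f'): window [1,2] length 2
  Position 3 ('e'): window [1,3] length 3 -- new best
  Position 4 ('d'): repeat (last at 1), move window start to 2
  Position 4 ('d'): window [2,4] length 3
  Position 5 ('c'): window [2,5] length 4 -- new best
  Position 6 ('d'): repeat (last at 4), move window start to 5
  Position 6 ('d'): window [5,6] length 2
Longest substring with no repeats: "fedc" with length 4

4


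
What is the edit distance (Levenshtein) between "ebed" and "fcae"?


Computing edit distance: "ebed" -> "fcae"
DP table:
           f    c    a    e
      0    1    2    3    4
  e   1    1    2    3    3
  b   2    2    2    3    4
  e   3    3    3    3    3
  d   4    4    4    4    4
Edit distance = dp[4][4] = 4

4


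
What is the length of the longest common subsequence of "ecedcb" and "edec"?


LCS of "ecedcb" and "edec"
DP table:
           e    d    e    c
      0    0    0    0    0
  e   0    1    1    1    1
  c   0    1    1    1    2
  e   0    1    1    2    2
  d   0    1    2    2    2
  c   0    1    2    2    3
  b   0    1    2    2    3
LCS length = dp[6][4] = 3

3


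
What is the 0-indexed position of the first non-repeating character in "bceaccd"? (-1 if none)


Input: bceaccd
Character frequencies:
  'a': 1
  'b': 1
  'c': 3
  'd': 1
  'e': 1
Scanning left to right for freq == 1:
  Position 0 ('b'): unique! => answer = 0

0


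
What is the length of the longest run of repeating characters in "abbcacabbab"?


Input: "abbcacabbab"
Scanning for longest run:
  Position 1 ('b'): new char, reset run to 1
  Position 2 ('b'): continues run of 'b', length=2
  Position 3 ('c'): new char, reset run to 1
  Position 4 ('a'): new char, reset run to 1
  Position 5 ('c'): new char, reset run to 1
  Position 6 ('a'): new char, reset run to 1
  Position 7 ('b'): new char, reset run to 1
  Position 8 ('b'): continues run of 'b', length=2
  Position 9 ('a'): new char, reset run to 1
  Position 10 ('b'): new char, reset run to 1
Longest run: 'b' with length 2

2


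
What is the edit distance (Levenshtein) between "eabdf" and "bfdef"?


Computing edit distance: "eabdf" -> "bfdef"
DP table:
           b    f    d    e    f
      0    1    2    3    4    5
  e   1    1    2    3    3    4
  a   2    2    2    3    4    4
  b   3    2    3    3    4    5
  d   4    3    3    3    4    5
  f   5    4    3    4    4    4
Edit distance = dp[5][5] = 4

4


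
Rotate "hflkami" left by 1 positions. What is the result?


Input: "hflkami", rotate left by 1
First 1 characters: "h"
Remaining characters: "flkami"
Concatenate remaining + first: "flkami" + "h" = "flkamih"

flkamih


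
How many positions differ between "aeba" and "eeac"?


Comparing "aeba" and "eeac" position by position:
  Position 0: 'a' vs 'e' => DIFFER
  Position 1: 'e' vs 'e' => same
  Position 2: 'b' vs 'a' => DIFFER
  Position 3: 'a' vs 'c' => DIFFER
Positions that differ: 3

3


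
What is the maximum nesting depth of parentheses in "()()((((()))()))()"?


Input: "()()((((()))()))()"
Tracking depth:
  Position 0 '(': depth becomes 1
  Position 1 ')': depth becomes 0
  Position 2 '(': depth becomes 1
  Position 3 ')': depth becomes 0
  Position 4 '(': depth becomes 1
  Position 5 '(': depth becomes 2
  Position 6 '(': depth becomes 3
  Position 7 '(': depth becomes 4
  Position 8 '(': depth becomes 5
  Position 9 ')': depth becomes 4
  Position 10 ')': depth becomes 3
  Position 11 ')': depth becomes 2
  Position 12 '(': depth becomes 3
  Position 13 ')': depth becomes 2
  Position 14 ')': depth becomes 1
  Position 15 ')': depth becomes 0
  Position 16 '(': depth becomes 1
  Position 17 ')': depth becomes 0
Maximum depth reached: 5

5


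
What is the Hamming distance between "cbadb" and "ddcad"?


Comparing "cbadb" and "ddcad" position by position:
  Position 0: 'c' vs 'd' => differ
  Position 1: 'b' vs 'd' => differ
  Position 2: 'a' vs 'c' => differ
  Position 3: 'd' vs 'a' => differ
  Position 4: 'b' vs 'd' => differ
Total differences (Hamming distance): 5

5


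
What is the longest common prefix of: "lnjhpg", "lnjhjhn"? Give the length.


Words: lnjhpg, lnjhjhn
  Position 0: all 'l' => match
  Position 1: all 'n' => match
  Position 2: all 'j' => match
  Position 3: all 'h' => match
  Position 4: ('p', 'j') => mismatch, stop
LCP = "lnjh" (length 4)

4


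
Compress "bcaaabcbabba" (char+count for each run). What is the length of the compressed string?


Input: bcaaabcbabba
Runs:
  'b' x 1 => "b1"
  'c' x 1 => "c1"
  'a' x 3 => "a3"
  'b' x 1 => "b1"
  'c' x 1 => "c1"
  'b' x 1 => "b1"
  'a' x 1 => "a1"
  'b' x 2 => "b2"
  'a' x 1 => "a1"
Compressed: "b1c1a3b1c1b1a1b2a1"
Compressed length: 18

18


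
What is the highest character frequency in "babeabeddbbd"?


Input: babeabeddbbd
Character counts:
  'a': 2
  'b': 5
  'd': 3
  'e': 2
Maximum frequency: 5

5


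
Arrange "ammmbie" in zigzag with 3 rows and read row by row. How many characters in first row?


Zigzag "ammmbie" into 3 rows:
Placing characters:
  'a' => row 0
  'm' => row 1
  'm' => row 2
  'm' => row 1
  'b' => row 0
  'i' => row 1
  'e' => row 2
Rows:
  Row 0: "ab"
  Row 1: "mmi"
  Row 2: "me"
First row length: 2

2


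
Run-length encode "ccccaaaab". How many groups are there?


Input: ccccaaaab
Scanning for consecutive runs:
  Group 1: 'c' x 4 (positions 0-3)
  Group 2: 'a' x 4 (positions 4-7)
  Group 3: 'b' x 1 (positions 8-8)
Total groups: 3

3


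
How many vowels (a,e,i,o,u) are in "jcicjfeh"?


Input: jcicjfeh
Checking each character:
  'j' at position 0: consonant
  'c' at position 1: consonant
  'i' at position 2: vowel (running total: 1)
  'c' at position 3: consonant
  'j' at position 4: consonant
  'f' at position 5: consonant
  'e' at position 6: vowel (running total: 2)
  'h' at position 7: consonant
Total vowels: 2

2


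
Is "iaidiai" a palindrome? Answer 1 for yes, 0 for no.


Input: iaidiai
Reversed: iaidiai
  Compare pos 0 ('i') with pos 6 ('i'): match
  Compare pos 1 ('a') with pos 5 ('a'): match
  Compare pos 2 ('i') with pos 4 ('i'): match
Result: palindrome

1


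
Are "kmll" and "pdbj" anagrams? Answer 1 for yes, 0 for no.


Strings: "kmll", "pdbj"
Sorted first:  kllm
Sorted second: bdjp
Differ at position 0: 'k' vs 'b' => not anagrams

0


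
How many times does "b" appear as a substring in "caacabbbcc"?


Searching for "b" in "caacabbbcc"
Scanning each position:
  Position 0: "c" => no
  Position 1: "a" => no
  Position 2: "a" => no
  Position 3: "c" => no
  Position 4: "a" => no
  Position 5: "b" => MATCH
  Position 6: "b" => MATCH
  Position 7: "b" => MATCH
  Position 8: "c" => no
  Position 9: "c" => no
Total occurrences: 3

3


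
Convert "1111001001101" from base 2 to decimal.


Input: "1111001001101" in base 2
Positional expansion:
  Digit '1' (value 1) x 2^12 = 4096
  Digit '1' (value 1) x 2^11 = 2048
  Digit '1' (value 1) x 2^10 = 1024
  Digit '1' (value 1) x 2^9 = 512
  Digit '0' (value 0) x 2^8 = 0
  Digit '0' (value 0) x 2^7 = 0
  Digit '1' (value 1) x 2^6 = 64
  Digit '0' (value 0) x 2^5 = 0
  Digit '0' (value 0) x 2^4 = 0
  Digit '1' (value 1) x 2^3 = 8
  Digit '1' (value 1) x 2^2 = 4
  Digit '0' (value 0) x 2^1 = 0
  Digit '1' (value 1) x 2^0 = 1
Sum = 7757

7757


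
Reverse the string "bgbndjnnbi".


Input: bgbndjnnbi
Reading characters right to left:
  Position 9: 'i'
  Position 8: 'b'
  Position 7: 'n'
  Position 6: 'n'
  Position 5: 'j'
  Position 4: 'd'
  Position 3: 'n'
  Position 2: 'b'
  Position 1: 'g'
  Position 0: 'b'
Reversed: ibnnjdnbgb

ibnnjdnbgb


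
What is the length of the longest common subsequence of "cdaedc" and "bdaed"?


LCS of "cdaedc" and "bdaed"
DP table:
           b    d    a    e    d
      0    0    0    0    0    0
  c   0    0    0    0    0    0
  d   0    0    1    1    1    1
  a   0    0    1    2    2    2
  e   0    0    1    2    3    3
  d   0    0    1    2    3    4
  c   0    0    1    2    3    4
LCS length = dp[6][5] = 4

4


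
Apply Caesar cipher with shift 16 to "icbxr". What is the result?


Caesar cipher: shift "icbxr" by 16
  'i' (pos 8) + 16 = pos 24 = 'y'
  'c' (pos 2) + 16 = pos 18 = 's'
  'b' (pos 1) + 16 = pos 17 = 'r'
  'x' (pos 23) + 16 = pos 13 = 'n'
  'r' (pos 17) + 16 = pos 7 = 'h'
Result: ysrnh

ysrnh


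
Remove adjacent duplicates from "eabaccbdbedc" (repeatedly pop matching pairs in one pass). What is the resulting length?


Input: eabaccbdbedc
Stack-based adjacent duplicate removal:
  Read 'e': push. Stack: e
  Read 'a': push. Stack: ea
  Read 'b': push. Stack: eab
  Read 'a': push. Stack: eaba
  Read 'c': push. Stack: eabac
  Read 'c': matches stack top 'c' => pop. Stack: eaba
  Read 'b': push. Stack: eabab
  Read 'd': push. Stack: eababd
  Read 'b': push. Stack: eababdb
  Read 'e': push. Stack: eababdbe
  Read 'd': push. Stack: eababdbed
  Read 'c': push. Stack: eababdbedc
Final stack: "eababdbedc" (length 10)

10


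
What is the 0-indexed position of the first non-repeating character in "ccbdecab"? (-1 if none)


Input: ccbdecab
Character frequencies:
  'a': 1
  'b': 2
  'c': 3
  'd': 1
  'e': 1
Scanning left to right for freq == 1:
  Position 0 ('c'): freq=3, skip
  Position 1 ('c'): freq=3, skip
  Position 2 ('b'): freq=2, skip
  Position 3 ('d'): unique! => answer = 3

3


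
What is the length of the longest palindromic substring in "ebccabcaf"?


Input: "ebccabcaf"
Checking substrings for palindromes:
  [2:4] "cc" (len 2) => palindrome
Longest palindromic substring: "cc" with length 2

2


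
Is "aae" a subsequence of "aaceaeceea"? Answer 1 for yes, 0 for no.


Check if "aae" is a subsequence of "aaceaeceea"
Greedy scan:
  Position 0 ('a'): matches sub[0] = 'a'
  Position 1 ('a'): matches sub[1] = 'a'
  Position 2 ('c'): no match needed
  Position 3 ('e'): matches sub[2] = 'e'
  Position 4 ('a'): no match needed
  Position 5 ('e'): no match needed
  Position 6 ('c'): no match needed
  Position 7 ('e'): no match needed
  Position 8 ('e'): no match needed
  Position 9 ('a'): no match needed
All 3 characters matched => is a subsequence

1


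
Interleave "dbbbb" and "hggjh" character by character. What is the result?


Interleaving "dbbbb" and "hggjh":
  Position 0: 'd' from first, 'h' from second => "dh"
  Position 1: 'b' from first, 'g' from second => "bg"
  Position 2: 'b' from first, 'g' from second => "bg"
  Position 3: 'b' from first, 'j' from second => "bj"
  Position 4: 'b' from first, 'h' from second => "bh"
Result: dhbgbgbjbh

dhbgbgbjbh


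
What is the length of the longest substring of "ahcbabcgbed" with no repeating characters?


Input: "ahcbabcgbed"
Sliding window (track last position of each char):
  Position 0 ('a'): window [0,0] length 1 -- new best
  Position 1 ('h'): window [0,1] length 2 -- new best
  Position 2 ('c'): window [0,2] length 3 -- new best
  Position 3 ('b'): window [0,3] length 4 -- new best
  Position 4 ('a'): repeat (last at 0), move window start to 1
  Position 4 ('a'): window [1,4] length 4
  Position 5 ('b'): repeat (last at 3), move window start to 4
  Position 5 ('b'): window [4,5] length 2
  Position 6 ('c'): window [4,6] length 3
  Position 7 ('g'): window [4,7] length 4
  Position 8 ('b'): repeat (last at 5), move window start to 6
  Position 8 ('b'): window [6,8] length 3
  Position 9 ('e'): window [6,9] length 4
  Position 10 ('d'): window [6,10] length 5 -- new best
Longest substring with no repeats: "cgbed" with length 5

5


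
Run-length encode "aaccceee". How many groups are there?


Input: aaccceee
Scanning for consecutive runs:
  Group 1: 'a' x 2 (positions 0-1)
  Group 2: 'c' x 3 (positions 2-4)
  Group 3: 'e' x 3 (positions 5-7)
Total groups: 3

3


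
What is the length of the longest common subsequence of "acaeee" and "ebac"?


LCS of "acaeee" and "ebac"
DP table:
           e    b    a    c
      0    0    0    0    0
  a   0    0    0    1    1
  c   0    0    0    1    2
  a   0    0    0    1    2
  e   0    1    1    1    2
  e   0    1    1    1    2
  e   0    1    1    1    2
LCS length = dp[6][4] = 2

2


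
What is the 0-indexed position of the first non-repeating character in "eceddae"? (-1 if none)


Input: eceddae
Character frequencies:
  'a': 1
  'c': 1
  'd': 2
  'e': 3
Scanning left to right for freq == 1:
  Position 0 ('e'): freq=3, skip
  Position 1 ('c'): unique! => answer = 1

1


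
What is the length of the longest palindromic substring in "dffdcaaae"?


Input: "dffdcaaae"
Checking substrings for palindromes:
  [0:4] "dffd" (len 4) => palindrome
  [5:8] "aaa" (len 3) => palindrome
  [1:3] "ff" (len 2) => palindrome
  [5:7] "aa" (len 2) => palindrome
  [6:8] "aa" (len 2) => palindrome
Longest palindromic substring: "dffd" with length 4

4


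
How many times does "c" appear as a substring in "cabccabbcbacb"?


Searching for "c" in "cabccabbcbacb"
Scanning each position:
  Position 0: "c" => MATCH
  Position 1: "a" => no
  Position 2: "b" => no
  Position 3: "c" => MATCH
  Position 4: "c" => MATCH
  Position 5: "a" => no
  Position 6: "b" => no
  Position 7: "b" => no
  Position 8: "c" => MATCH
  Position 9: "b" => no
  Position 10: "a" => no
  Position 11: "c" => MATCH
  Position 12: "b" => no
Total occurrences: 5

5


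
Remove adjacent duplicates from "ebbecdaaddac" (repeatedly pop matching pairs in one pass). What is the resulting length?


Input: ebbecdaaddac
Stack-based adjacent duplicate removal:
  Read 'e': push. Stack: e
  Read 'b': push. Stack: eb
  Read 'b': matches stack top 'b' => pop. Stack: e
  Read 'e': matches stack top 'e' => pop. Stack: (empty)
  Read 'c': push. Stack: c
  Read 'd': push. Stack: cd
  Read 'a': push. Stack: cda
  Read 'a': matches stack top 'a' => pop. Stack: cd
  Read 'd': matches stack top 'd' => pop. Stack: c
  Read 'd': push. Stack: cd
  Read 'a': push. Stack: cda
  Read 'c': push. Stack: cdac
Final stack: "cdac" (length 4)

4


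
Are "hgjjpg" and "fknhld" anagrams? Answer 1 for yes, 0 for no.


Strings: "hgjjpg", "fknhld"
Sorted first:  gghjjp
Sorted second: dfhkln
Differ at position 0: 'g' vs 'd' => not anagrams

0


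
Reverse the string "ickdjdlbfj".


Input: ickdjdlbfj
Reading characters right to left:
  Position 9: 'j'
  Position 8: 'f'
  Position 7: 'b'
  Position 6: 'l'
  Position 5: 'd'
  Position 4: 'j'
  Position 3: 'd'
  Position 2: 'k'
  Position 1: 'c'
  Position 0: 'i'
Reversed: jfbldjdkci

jfbldjdkci


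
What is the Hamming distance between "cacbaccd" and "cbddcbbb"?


Comparing "cacbaccd" and "cbddcbbb" position by position:
  Position 0: 'c' vs 'c' => same
  Position 1: 'a' vs 'b' => differ
  Position 2: 'c' vs 'd' => differ
  Position 3: 'b' vs 'd' => differ
  Position 4: 'a' vs 'c' => differ
  Position 5: 'c' vs 'b' => differ
  Position 6: 'c' vs 'b' => differ
  Position 7: 'd' vs 'b' => differ
Total differences (Hamming distance): 7

7


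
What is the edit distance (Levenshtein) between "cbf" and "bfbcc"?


Computing edit distance: "cbf" -> "bfbcc"
DP table:
           b    f    b    c    c
      0    1    2    3    4    5
  c   1    1    2    3    3    4
  b   2    1    2    2    3    4
  f   3    2    1    2    3    4
Edit distance = dp[3][5] = 4

4


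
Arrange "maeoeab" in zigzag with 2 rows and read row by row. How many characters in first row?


Zigzag "maeoeab" into 2 rows:
Placing characters:
  'm' => row 0
  'a' => row 1
  'e' => row 0
  'o' => row 1
  'e' => row 0
  'a' => row 1
  'b' => row 0
Rows:
  Row 0: "meeb"
  Row 1: "aoa"
First row length: 4

4


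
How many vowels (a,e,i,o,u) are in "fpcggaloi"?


Input: fpcggaloi
Checking each character:
  'f' at position 0: consonant
  'p' at position 1: consonant
  'c' at position 2: consonant
  'g' at position 3: consonant
  'g' at position 4: consonant
  'a' at position 5: vowel (running total: 1)
  'l' at position 6: consonant
  'o' at position 7: vowel (running total: 2)
  'i' at position 8: vowel (running total: 3)
Total vowels: 3

3


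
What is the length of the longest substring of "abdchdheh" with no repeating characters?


Input: "abdchdheh"
Sliding window (track last position of each char):
  Position 0 ('a'): window [0,0] length 1 -- new best
  Position 1 ('b'): window [0,1] length 2 -- new best
  Position 2 ('d'): window [0,2] length 3 -- new best
  Position 3 ('c'): window [0,3] length 4 -- new best
  Position 4 ('h'): window [0,4] length 5 -- new best
  Position 5 ('d'): repeat (last at 2), move window start to 3
  Position 5 ('d'): window [3,5] length 3
  Position 6 ('h'): repeat (last at 4), move window start to 5
  Position 6 ('h'): window [5,6] length 2
  Position 7 ('e'): window [5,7] length 3
  Position 8 ('h'): repeat (last at 6), move window start to 7
  Position 8 ('h'): window [7,8] length 2
Longest substring with no repeats: "abdch" with length 5

5


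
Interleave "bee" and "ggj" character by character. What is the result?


Interleaving "bee" and "ggj":
  Position 0: 'b' from first, 'g' from second => "bg"
  Position 1: 'e' from first, 'g' from second => "eg"
  Position 2: 'e' from first, 'j' from second => "ej"
Result: bgegej

bgegej


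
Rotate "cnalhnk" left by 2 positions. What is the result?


Input: "cnalhnk", rotate left by 2
First 2 characters: "cn"
Remaining characters: "alhnk"
Concatenate remaining + first: "alhnk" + "cn" = "alhnkcn"

alhnkcn


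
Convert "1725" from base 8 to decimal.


Input: "1725" in base 8
Positional expansion:
  Digit '1' (value 1) x 8^3 = 512
  Digit '7' (value 7) x 8^2 = 448
  Digit '2' (value 2) x 8^1 = 16
  Digit '5' (value 5) x 8^0 = 5
Sum = 981

981


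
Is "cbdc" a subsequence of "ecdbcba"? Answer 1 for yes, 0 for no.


Check if "cbdc" is a subsequence of "ecdbcba"
Greedy scan:
  Position 0 ('e'): no match needed
  Position 1 ('c'): matches sub[0] = 'c'
  Position 2 ('d'): no match needed
  Position 3 ('b'): matches sub[1] = 'b'
  Position 4 ('c'): no match needed
  Position 5 ('b'): no match needed
  Position 6 ('a'): no match needed
Only matched 2/4 characters => not a subsequence

0


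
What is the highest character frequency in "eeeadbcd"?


Input: eeeadbcd
Character counts:
  'a': 1
  'b': 1
  'c': 1
  'd': 2
  'e': 3
Maximum frequency: 3

3


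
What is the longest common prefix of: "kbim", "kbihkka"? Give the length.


Words: kbim, kbihkka
  Position 0: all 'k' => match
  Position 1: all 'b' => match
  Position 2: all 'i' => match
  Position 3: ('m', 'h') => mismatch, stop
LCP = "kbi" (length 3)

3


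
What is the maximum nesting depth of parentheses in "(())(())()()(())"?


Input: "(())(())()()(())"
Tracking depth:
  Position 0 '(': depth becomes 1
  Position 1 '(': depth becomes 2
  Position 2 ')': depth becomes 1
  Position 3 ')': depth becomes 0
  Position 4 '(': depth becomes 1
  Position 5 '(': depth becomes 2
  Position 6 ')': depth becomes 1
  Position 7 ')': depth becomes 0
  Position 8 '(': depth becomes 1
  Position 9 ')': depth becomes 0
  Position 10 '(': depth becomes 1
  Position 11 ')': depth becomes 0
  Position 12 '(': depth becomes 1
  Position 13 '(': depth becomes 2
  Position 14 ')': depth becomes 1
  Position 15 ')': depth becomes 0
Maximum depth reached: 2

2
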